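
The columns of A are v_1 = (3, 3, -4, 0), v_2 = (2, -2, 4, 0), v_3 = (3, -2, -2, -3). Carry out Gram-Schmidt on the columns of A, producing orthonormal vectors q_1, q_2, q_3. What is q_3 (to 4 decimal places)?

q_1 = v_1/‖v_1‖ = (3, 3, -4, 0)/5.8310 = (0.5145, 0.5145, -0.6860, 0.0000).
r_{12} = q_1·v_2 = -2.7440.
u_2 = v_2 + 2.7440·q_1 = (3.4118, -0.5882, 2.1176, 0.0000).
‖u_2‖ = 4.0584, so q_2 = (0.8407, -0.1449, 0.5218, 0.0000).
r_{13} = q_1·v_3 = 1.8865; r_{23} = q_2·v_3 = 1.7683.
u_3 = v_3 − 1.8865·q_1 − 1.7683·q_2 = (0.5429, -2.7143, -1.6286, -3.0000).
‖u_3‖ = 4.3948, so q_3 = (0.1235, -0.6176, -0.3706, -0.6826).

q_3 = (0.1235, -0.6176, -0.3706, -0.6826)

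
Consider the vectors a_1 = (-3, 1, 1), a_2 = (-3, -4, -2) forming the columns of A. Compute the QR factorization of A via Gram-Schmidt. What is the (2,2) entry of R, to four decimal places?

a_1 = (-3, 1, 1); ‖a_1‖ = 3.3166, so e_1 = (-0.9045, 0.3015, 0.3015).
e_1·a_2 = (-0.9045)·(-3) + 0.3015·(-4) + 0.3015·(-2) = 0.9045.
u_2 = a_2 − 0.9045·e_1 = (-2.1818, -4.2727, -2.2727).
r_{22} = ‖u_2‖ = 5.3087.

r_{22} = 5.3087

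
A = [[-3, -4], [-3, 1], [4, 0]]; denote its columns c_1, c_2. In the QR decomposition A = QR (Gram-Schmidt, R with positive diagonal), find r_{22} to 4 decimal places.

r_{22} = 3.8233

c_1 = (-3, -3, 4); ‖c_1‖ = 5.8310, so e_1 = (-0.5145, -0.5145, 0.6860).
e_1·c_2 = (-0.5145)·(-4) + (-0.5145)·1 + 0.6860·0 = 1.5435.
u_2 = c_2 − 1.5435·e_1 = (-3.2059, 1.7941, -1.0588).
r_{22} = ‖u_2‖ = 3.8233.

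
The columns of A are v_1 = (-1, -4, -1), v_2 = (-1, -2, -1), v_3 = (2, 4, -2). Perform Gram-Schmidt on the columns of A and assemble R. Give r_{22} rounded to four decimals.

e_1 = v_1/‖v_1‖ = (-1, -4, -1)/4.2426 = (-0.2357, -0.9428, -0.2357).
r_{12} = e_1·v_2 = 2.3570.
u_2 = v_2 − 2.3570·e_1 = (-0.4444, 0.2222, -0.4444).
r_{22} = ‖u_2‖ = 0.6667.

r_{22} = 0.6667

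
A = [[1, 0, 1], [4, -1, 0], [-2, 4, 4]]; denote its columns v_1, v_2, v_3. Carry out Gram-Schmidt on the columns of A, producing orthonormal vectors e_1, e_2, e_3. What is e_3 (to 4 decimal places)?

v_1 = (1, 4, -2); ‖v_1‖ = 4.5826, so e_1 = (0.2182, 0.8729, -0.4364).
e_1·v_2 = 0.2182·0 + 0.8729·(-1) + (-0.4364)·4 = -2.6186.
u_2 = v_2 + 2.6186·e_1 = (0.5714, 1.2857, 2.8571).
‖u_2‖ = 3.1848, so e_2 = (0.1794, 0.4037, 0.8971).
e_1·v_3 = 0.2182·1 + 0.8729·0 + (-0.4364)·4 = -1.5275; e_2·v_3 = 0.1794·1 + 0.4037·0 + 0.8971·4 = 3.7679.
u_3 = v_3 + 1.5275·e_1 − 3.7679·e_2 = (0.6573, -0.1878, -0.0469).
‖u_3‖ = 0.6852, so e_3 = (0.9593, -0.2741, -0.0685).

e_3 = (0.9593, -0.2741, -0.0685)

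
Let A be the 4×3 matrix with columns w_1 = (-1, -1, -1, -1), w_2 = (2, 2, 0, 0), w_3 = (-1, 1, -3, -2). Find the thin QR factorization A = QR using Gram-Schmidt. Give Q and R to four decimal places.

Q = [[-0.5000, 0.5000, -0.6325], [-0.5000, 0.5000, 0.6325], [-0.5000, -0.5000, -0.3162], [-0.5000, -0.5000, 0.3162]], R = [[2.0000, -2.0000, 2.5000], [0.0000, 2.0000, 2.5000], [0.0000, 0.0000, 1.5811]]

w_1 = (-1, -1, -1, -1); ‖w_1‖ = 2.0000, so q_1 = (-0.5000, -0.5000, -0.5000, -0.5000).
q_1·w_2 = (-0.5000)·2 + (-0.5000)·2 + (-0.5000)·0 + (-0.5000)·0 = -2.0000.
u_2 = w_2 + 2.0000·q_1 = (1.0000, 1.0000, -1.0000, -1.0000).
‖u_2‖ = 2.0000, so q_2 = (0.5000, 0.5000, -0.5000, -0.5000).
q_1·w_3 = (-0.5000)·(-1) + (-0.5000)·1 + (-0.5000)·(-3) + (-0.5000)·(-2) = 2.5000; q_2·w_3 = 0.5000·(-1) + 0.5000·1 + (-0.5000)·(-3) + (-0.5000)·(-2) = 2.5000.
u_3 = w_3 − 2.5000·q_1 − 2.5000·q_2 = (-1.0000, 1.0000, -0.5000, 0.5000).
‖u_3‖ = 1.5811, so q_3 = (-0.6325, 0.6325, -0.3162, 0.3162).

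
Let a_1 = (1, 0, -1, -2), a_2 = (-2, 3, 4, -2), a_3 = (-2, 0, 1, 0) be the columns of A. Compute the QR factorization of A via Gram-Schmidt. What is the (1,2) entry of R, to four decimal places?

r_{12} = -0.8165

e_1 = a_1/‖a_1‖ = (1, 0, -1, -2)/2.4495 = (0.4082, 0.0000, -0.4082, -0.8165).
r_{12} = e_1·a_2 = -0.8165.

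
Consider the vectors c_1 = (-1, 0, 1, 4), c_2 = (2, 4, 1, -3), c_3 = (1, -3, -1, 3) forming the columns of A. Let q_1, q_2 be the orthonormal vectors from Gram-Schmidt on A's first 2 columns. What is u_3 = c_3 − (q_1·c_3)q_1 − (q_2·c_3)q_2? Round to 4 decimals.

c_1 = (-1, 0, 1, 4); ‖c_1‖ = 4.2426, so q_1 = (-0.2357, 0.0000, 0.2357, 0.9428).
q_1·c_2 = (-0.2357)·2 + 0.0000·4 + 0.2357·1 + 0.9428·(-3) = -3.0641.
u_2 = c_2 + 3.0641·q_1 = (1.2778, 4.0000, 1.7222, -0.1111).
‖u_2‖ = 4.5399, so q_2 = (0.2815, 0.8811, 0.3793, -0.0245).
q_1·c_3 = (-0.2357)·1 + 0.0000·(-3) + 0.2357·(-1) + 0.9428·3 = 2.3570; q_2·c_3 = 0.2815·1 + 0.8811·(-3) + 0.3793·(-1) + (-0.0245)·3 = -2.8145.
u_3 = c_3 − 2.3570·q_1 + 2.8145·q_2 = (2.3477, -0.5202, -0.4879, 0.7089).

u_3 = (2.3477, -0.5202, -0.4879, 0.7089)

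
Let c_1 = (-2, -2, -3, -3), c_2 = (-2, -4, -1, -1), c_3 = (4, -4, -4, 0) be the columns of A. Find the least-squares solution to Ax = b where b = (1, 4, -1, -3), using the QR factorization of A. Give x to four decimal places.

e_1 = c_1/‖c_1‖ = (-2, -2, -3, -3)/5.0990 = (-0.3922, -0.3922, -0.5883, -0.5883).
r_{12} = e_1·c_2 = 3.5301.
u_2 = c_2 − 3.5301·e_1 = (-0.6154, -2.6154, 1.0769, 1.0769).
‖u_2‖ = 3.0884, so e_2 = (-0.1993, -0.8468, 0.3487, 0.3487).
r_{13} = e_1·c_3 = 2.3534; r_{23} = e_2·c_3 = 1.1955.
u_3 = c_3 − 2.3534·e_1 − 1.1955·e_2 = (5.1613, -2.0645, -3.0323, 0.9677).
‖u_3‖ = 6.4056, so e_3 = (0.8057, -0.3223, -0.4734, 0.1511).
Qᵀb = (0.3922, -4.9814, -0.4633).
Back-substitute: x_3 = -0.4633/6.4056 = -0.0723.
x_2 = (-4.9814 − 1.1955·(-0.0723))/3.0884 = -1.5849.
x_1 = (0.3922 − 3.5301·(-1.5849) − 2.3534·(-0.0723))/5.0990 = 1.2075.

x = (1.2075, -1.5849, -0.0723)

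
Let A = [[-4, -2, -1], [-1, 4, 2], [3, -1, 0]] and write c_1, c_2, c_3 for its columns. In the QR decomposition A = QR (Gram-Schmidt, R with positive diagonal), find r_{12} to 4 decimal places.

c_1 = (-4, -1, 3); ‖c_1‖ = 5.0990, so q_1 = (-0.7845, -0.1961, 0.5883).
r_{12} = q_1·c_2 = 0.1961.

r_{12} = 0.1961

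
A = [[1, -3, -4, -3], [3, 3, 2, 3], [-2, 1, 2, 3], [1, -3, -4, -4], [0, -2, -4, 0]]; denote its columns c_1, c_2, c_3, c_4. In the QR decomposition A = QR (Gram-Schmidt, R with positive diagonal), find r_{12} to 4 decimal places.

q_1 = c_1/‖c_1‖ = (1, 3, -2, 1, 0)/3.8730 = (0.2582, 0.7746, -0.5164, 0.2582, 0.0000).
r_{12} = q_1·c_2 = 0.2582.

r_{12} = 0.2582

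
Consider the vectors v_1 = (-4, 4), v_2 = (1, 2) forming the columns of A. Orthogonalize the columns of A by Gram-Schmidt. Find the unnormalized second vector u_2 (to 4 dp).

u_2 = (1.5000, 1.5000)

e_1 = v_1/‖v_1‖ = (-4, 4)/5.6569 = (-0.7071, 0.7071).
r_{12} = e_1·v_2 = 0.7071.
u_2 = v_2 − 0.7071·e_1 = (1.5000, 1.5000).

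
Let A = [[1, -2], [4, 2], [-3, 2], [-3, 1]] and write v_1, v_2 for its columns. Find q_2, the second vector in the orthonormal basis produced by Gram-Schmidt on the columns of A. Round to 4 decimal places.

v_1 = (1, 4, -3, -3); ‖v_1‖ = 5.9161, so q_1 = (0.1690, 0.6761, -0.5071, -0.5071).
q_1·v_2 = 0.1690·(-2) + 0.6761·2 + (-0.5071)·2 + (-0.5071)·1 = -0.5071.
u_2 = v_2 + 0.5071·q_1 = (-1.9143, 2.3429, 1.7429, 0.7429).
‖u_2‖ = 3.5697, so q_2 = (-0.5363, 0.6563, 0.4882, 0.2081).

q_2 = (-0.5363, 0.6563, 0.4882, 0.2081)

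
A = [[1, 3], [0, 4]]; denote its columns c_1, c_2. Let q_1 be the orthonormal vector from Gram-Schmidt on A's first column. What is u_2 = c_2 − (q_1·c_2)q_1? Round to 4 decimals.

u_2 = (0.0000, 4.0000)

c_1 = (1, 0); ‖c_1‖ = 1.0000, so q_1 = (1.0000, 0.0000).
q_1·c_2 = 1.0000·3 + 0.0000·4 = 3.0000.
u_2 = c_2 − 3.0000·q_1 = (0.0000, 4.0000).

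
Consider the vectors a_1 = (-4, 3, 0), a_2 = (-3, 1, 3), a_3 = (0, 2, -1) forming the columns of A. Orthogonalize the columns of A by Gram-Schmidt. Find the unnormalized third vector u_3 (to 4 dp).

a_1 = (-4, 3, 0); ‖a_1‖ = 5.0000, so e_1 = (-0.8000, 0.6000, 0.0000).
e_1·a_2 = (-0.8000)·(-3) + 0.6000·1 + 0.0000·3 = 3.0000.
u_2 = a_2 − 3.0000·e_1 = (-0.6000, -0.8000, 3.0000).
‖u_2‖ = 3.1623, so e_2 = (-0.1897, -0.2530, 0.9487).
e_1·a_3 = (-0.8000)·0 + 0.6000·2 + 0.0000·(-1) = 1.2000; e_2·a_3 = (-0.1897)·0 + (-0.2530)·2 + 0.9487·(-1) = -1.4546.
u_3 = a_3 − 1.2000·e_1 + 1.4546·e_2 = (0.6840, 0.9120, 0.3800).

u_3 = (0.6840, 0.9120, 0.3800)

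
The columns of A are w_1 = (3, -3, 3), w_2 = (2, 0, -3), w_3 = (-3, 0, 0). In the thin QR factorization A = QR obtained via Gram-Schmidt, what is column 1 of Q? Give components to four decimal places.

q_1 = (0.5774, -0.5774, 0.5774)

q_1 = w_1/‖w_1‖ = (3, -3, 3)/5.1962 = (0.5774, -0.5774, 0.5774).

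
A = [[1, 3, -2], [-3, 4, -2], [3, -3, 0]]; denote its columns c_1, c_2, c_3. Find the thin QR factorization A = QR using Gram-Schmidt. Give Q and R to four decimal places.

Q = [[0.2294, 0.9589, 0.1672], [-0.6882, 0.2813, -0.6687], [0.6882, -0.0384, -0.7245]], R = [[4.3589, -4.1295, 0.9177], [0.0000, 4.1167, -2.4803], [0.0000, 0.0000, 1.0031]]

c_1 = (1, -3, 3); ‖c_1‖ = 4.3589, so e_1 = (0.2294, -0.6882, 0.6882).
e_1·c_2 = 0.2294·3 + (-0.6882)·4 + 0.6882·(-3) = -4.1295.
u_2 = c_2 + 4.1295·e_1 = (3.9474, 1.1579, -0.1579).
‖u_2‖ = 4.1167, so e_2 = (0.9589, 0.2813, -0.0384).
e_1·c_3 = 0.2294·(-2) + (-0.6882)·(-2) + 0.6882·0 = 0.9177; e_2·c_3 = 0.9589·(-2) + 0.2813·(-2) + (-0.0384)·0 = -2.4803.
u_3 = c_3 − 0.9177·e_1 + 2.4803·e_2 = (0.1677, -0.6708, -0.7267).
‖u_3‖ = 1.0031, so e_3 = (0.1672, -0.6687, -0.7245).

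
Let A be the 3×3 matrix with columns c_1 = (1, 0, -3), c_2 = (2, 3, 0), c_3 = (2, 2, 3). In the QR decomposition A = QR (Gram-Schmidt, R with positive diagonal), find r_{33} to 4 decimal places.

r_{33} = 1.3363

q_1 = c_1/‖c_1‖ = (1, 0, -3)/3.1623 = (0.3162, 0.0000, -0.9487).
r_{12} = q_1·c_2 = 0.6325.
u_2 = c_2 − 0.6325·q_1 = (1.8000, 3.0000, 0.6000).
‖u_2‖ = 3.5496, so q_2 = (0.5071, 0.8452, 0.1690).
r_{13} = q_1·c_3 = -2.2136; r_{23} = q_2·c_3 = 3.2116.
u_3 = c_3 + 2.2136·q_1 − 3.2116·q_2 = (1.0714, -0.7143, 0.3571).
r_{33} = ‖u_3‖ = 1.3363.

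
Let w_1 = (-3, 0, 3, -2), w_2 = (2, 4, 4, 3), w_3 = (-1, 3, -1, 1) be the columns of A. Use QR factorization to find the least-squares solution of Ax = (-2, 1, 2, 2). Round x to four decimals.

w_1 = (-3, 0, 3, -2); ‖w_1‖ = 4.6904, so e_1 = (-0.6396, 0.0000, 0.6396, -0.4264).
e_1·w_2 = (-0.6396)·2 + 0.0000·4 + 0.6396·4 + (-0.4264)·3 = 0.0000.
u_2 = w_2 − 0.0000·e_1 = (2.0000, 4.0000, 4.0000, 3.0000).
‖u_2‖ = 6.7082, so e_2 = (0.2981, 0.5963, 0.5963, 0.4472).
e_1·w_3 = (-0.6396)·(-1) + 0.0000·3 + 0.6396·(-1) + (-0.4264)·1 = -0.4264; e_2·w_3 = 0.2981·(-1) + 0.5963·3 + 0.5963·(-1) + 0.4472·1 = 1.3416.
u_3 = w_3 + 0.4264·e_1 − 1.3416·e_2 = (-1.6727, 2.2000, -1.5273, 0.2182).
‖u_3‖ = 3.1652, so e_3 = (-0.5285, 0.6951, -0.4825, 0.0689).
Qᵀb = (1.7056, 2.0870, 0.9248).
Back-substitute: x_3 = 0.9248/3.1652 = 0.2922.
x_2 = (2.0870 − 1.3416·0.2922)/6.7082 = 0.2527.
x_1 = (1.7056 − 0.0000·0.2527 + 0.4264·0.2922)/4.6904 = 0.3902.

x = (0.3902, 0.2527, 0.2922)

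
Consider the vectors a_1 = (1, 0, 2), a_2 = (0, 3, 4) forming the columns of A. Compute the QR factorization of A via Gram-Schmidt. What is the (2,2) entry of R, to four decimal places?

a_1 = (1, 0, 2); ‖a_1‖ = 2.2361, so q_1 = (0.4472, 0.0000, 0.8944).
q_1·a_2 = 0.4472·0 + 0.0000·3 + 0.8944·4 = 3.5777.
u_2 = a_2 − 3.5777·q_1 = (-1.6000, 3.0000, 0.8000).
r_{22} = ‖u_2‖ = 3.4928.

r_{22} = 3.4928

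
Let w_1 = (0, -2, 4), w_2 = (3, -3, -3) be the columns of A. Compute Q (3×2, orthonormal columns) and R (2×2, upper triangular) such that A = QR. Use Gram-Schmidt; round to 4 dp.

Q = [[0.0000, 0.5976], [-0.4472, -0.7171], [0.8944, -0.3586]], R = [[4.4721, -1.3416], [0.0000, 5.0200]]

e_1 = w_1/‖w_1‖ = (0, -2, 4)/4.4721 = (0.0000, -0.4472, 0.8944).
r_{12} = e_1·w_2 = -1.3416.
u_2 = w_2 + 1.3416·e_1 = (3.0000, -3.6000, -1.8000).
‖u_2‖ = 5.0200, so e_2 = (0.5976, -0.7171, -0.3586).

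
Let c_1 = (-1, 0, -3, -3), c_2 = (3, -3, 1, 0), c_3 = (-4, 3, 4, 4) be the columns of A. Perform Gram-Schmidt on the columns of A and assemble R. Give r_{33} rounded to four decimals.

c_1 = (-1, 0, -3, -3); ‖c_1‖ = 4.3589, so q_1 = (-0.2294, 0.0000, -0.6882, -0.6882).
q_1·c_2 = (-0.2294)·3 + 0.0000·(-3) + (-0.6882)·1 + (-0.6882)·0 = -1.3765.
u_2 = c_2 + 1.3765·q_1 = (2.6842, -3.0000, 0.0526, -0.9474).
‖u_2‖ = 4.1359, so q_2 = (0.6490, -0.7254, 0.0127, -0.2291).
q_1·c_3 = (-0.2294)·(-4) + 0.0000·3 + (-0.6882)·4 + (-0.6882)·4 = -4.5883; q_2·c_3 = 0.6490·(-4) + (-0.7254)·3 + 0.0127·4 + (-0.2291)·4 = -5.6375.
u_3 = c_3 + 4.5883·q_1 + 5.6375·q_2 = (-1.3938, -1.0892, 0.9138, -0.4492).
r_{33} = ‖u_3‖ = 2.0411.

r_{33} = 2.0411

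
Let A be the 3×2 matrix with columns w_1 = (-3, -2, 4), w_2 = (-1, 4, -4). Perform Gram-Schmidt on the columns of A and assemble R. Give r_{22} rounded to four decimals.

r_{22} = 4.2182

w_1 = (-3, -2, 4); ‖w_1‖ = 5.3852, so q_1 = (-0.5571, -0.3714, 0.7428).
q_1·w_2 = (-0.5571)·(-1) + (-0.3714)·4 + 0.7428·(-4) = -3.8996.
u_2 = w_2 + 3.8996·q_1 = (-3.1724, 2.5517, -1.1034).
r_{22} = ‖u_2‖ = 4.2182.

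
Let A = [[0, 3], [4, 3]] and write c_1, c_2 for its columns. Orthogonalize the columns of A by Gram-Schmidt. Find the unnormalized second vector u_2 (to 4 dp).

e_1 = c_1/‖c_1‖ = (0, 4)/4.0000 = (0.0000, 1.0000).
r_{12} = e_1·c_2 = 3.0000.
u_2 = c_2 − 3.0000·e_1 = (3.0000, 0.0000).

u_2 = (3.0000, 0.0000)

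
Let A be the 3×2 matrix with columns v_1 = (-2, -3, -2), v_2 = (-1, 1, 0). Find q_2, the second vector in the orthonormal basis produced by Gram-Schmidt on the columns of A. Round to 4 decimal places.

q_2 = (-0.8022, 0.5911, -0.0844)

v_1 = (-2, -3, -2); ‖v_1‖ = 4.1231, so q_1 = (-0.4851, -0.7276, -0.4851).
q_1·v_2 = (-0.4851)·(-1) + (-0.7276)·1 + (-0.4851)·0 = -0.2425.
u_2 = v_2 + 0.2425·q_1 = (-1.1176, 0.8235, -0.1176).
‖u_2‖ = 1.3933, so q_2 = (-0.8022, 0.5911, -0.0844).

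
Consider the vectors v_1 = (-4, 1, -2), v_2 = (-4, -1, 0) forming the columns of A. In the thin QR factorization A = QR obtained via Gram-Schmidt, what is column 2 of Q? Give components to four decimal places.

v_1 = (-4, 1, -2); ‖v_1‖ = 4.5826, so e_1 = (-0.8729, 0.2182, -0.4364).
e_1·v_2 = (-0.8729)·(-4) + 0.2182·(-1) + (-0.4364)·0 = 3.2733.
u_2 = v_2 − 3.2733·e_1 = (-1.1429, -1.7143, 1.4286).
‖u_2‖ = 2.5071, so e_2 = (-0.4558, -0.6838, 0.5698).

e_2 = (-0.4558, -0.6838, 0.5698)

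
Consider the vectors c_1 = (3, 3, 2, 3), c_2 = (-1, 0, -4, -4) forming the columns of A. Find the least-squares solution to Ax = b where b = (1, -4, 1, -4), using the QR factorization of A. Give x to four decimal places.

x = (-0.7571, -0.1943)

q_1 = c_1/‖c_1‖ = (3, 3, 2, 3)/5.5678 = (0.5388, 0.5388, 0.3592, 0.5388).
r_{12} = q_1·c_2 = -4.1309.
u_2 = c_2 + 4.1309·q_1 = (1.2258, 2.2258, -2.5161, -1.7742).
‖u_2‖ = 3.9919, so q_2 = (0.3071, 0.5576, -0.6303, -0.4444).
Qᵀb = (-3.4125, -0.7758).
Back-substitute: x_2 = -0.7758/3.9919 = -0.1943.
x_1 = (-3.4125 + 4.1309·(-0.1943))/5.5678 = -0.7571.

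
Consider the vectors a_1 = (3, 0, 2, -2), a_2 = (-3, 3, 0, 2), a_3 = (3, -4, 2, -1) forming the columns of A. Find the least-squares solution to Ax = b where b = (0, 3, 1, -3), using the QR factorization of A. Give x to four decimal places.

x = (1.1895, -0.1334, -0.9303)

q_1 = a_1/‖a_1‖ = (3, 0, 2, -2)/4.1231 = (0.7276, 0.0000, 0.4851, -0.4851).
r_{12} = q_1·a_2 = -3.1530.
u_2 = a_2 + 3.1530·q_1 = (-0.7059, 3.0000, 1.5294, 0.4706).
‖u_2‖ = 3.4726, so q_2 = (-0.2033, 0.8639, 0.4404, 0.1355).
r_{13} = q_1·a_3 = 3.6380; r_{23} = q_2·a_3 = -3.3201.
u_3 = a_3 − 3.6380·q_1 + 3.3201·q_2 = (-0.3220, -1.1317, 1.6976, 1.2146).
‖u_3‖ = 2.3961, so q_3 = (-0.1344, -0.4723, 0.7085, 0.5069).
Qᵀb = (1.9403, 2.6256, -2.2292).
Back-substitute: x_3 = -2.2292/2.3961 = -0.9303.
x_2 = (2.6256 + 3.3201·(-0.9303))/3.4726 = -0.1334.
x_1 = (1.9403 + 3.1530·(-0.1334) − 3.6380·(-0.9303))/4.1231 = 1.1895.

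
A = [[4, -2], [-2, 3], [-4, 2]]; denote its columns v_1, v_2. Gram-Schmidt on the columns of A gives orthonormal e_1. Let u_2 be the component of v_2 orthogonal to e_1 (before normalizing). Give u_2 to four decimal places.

e_1 = v_1/‖v_1‖ = (4, -2, -4)/6.0000 = (0.6667, -0.3333, -0.6667).
r_{12} = e_1·v_2 = -3.6667.
u_2 = v_2 + 3.6667·e_1 = (0.4444, 1.7778, -0.4444).

u_2 = (0.4444, 1.7778, -0.4444)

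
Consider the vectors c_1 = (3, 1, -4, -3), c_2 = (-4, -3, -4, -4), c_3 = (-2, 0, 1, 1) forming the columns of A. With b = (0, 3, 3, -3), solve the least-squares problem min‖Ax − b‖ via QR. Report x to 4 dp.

x = (0.5306, -0.2789, 1.1497)

c_1 = (3, 1, -4, -3); ‖c_1‖ = 5.9161, so q_1 = (0.5071, 0.1690, -0.6761, -0.5071).
q_1·c_2 = 0.5071·(-4) + 0.1690·(-3) + (-0.6761)·(-4) + (-0.5071)·(-4) = 2.1974.
u_2 = c_2 − 2.1974·q_1 = (-5.1143, -3.3714, -2.5143, -2.8857).
‖u_2‖ = 7.2230, so q_2 = (-0.7081, -0.4668, -0.3481, -0.3995).
q_1·c_3 = 0.5071·(-2) + 0.1690·0 + (-0.6761)·1 + (-0.5071)·1 = -2.1974; q_2·c_3 = (-0.7081)·(-2) + (-0.4668)·0 + (-0.3481)·1 + (-0.3995)·1 = 0.6685.
u_3 = c_3 + 2.1974·q_1 − 0.6685·q_2 = (-0.4124, 0.6835, -0.2530, 0.1528).
‖u_3‖ = 0.8512, so q_3 = (-0.4845, 0.8029, -0.2972, 0.1795).
Qᵀb = (0.0000, -1.2460, 0.9786).
Back-substitute: x_3 = 0.9786/0.8512 = 1.1497.
x_2 = (-1.2460 − 0.6685·1.1497)/7.2230 = -0.2789.
x_1 = (0.0000 − 2.1974·(-0.2789) + 2.1974·1.1497)/5.9161 = 0.5306.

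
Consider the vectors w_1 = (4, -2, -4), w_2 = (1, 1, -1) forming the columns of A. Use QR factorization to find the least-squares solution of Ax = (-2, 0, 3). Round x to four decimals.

w_1 = (4, -2, -4); ‖w_1‖ = 6.0000, so e_1 = (0.6667, -0.3333, -0.6667).
e_1·w_2 = 0.6667·1 + (-0.3333)·1 + (-0.6667)·(-1) = 1.0000.
u_2 = w_2 − 1.0000·e_1 = (0.3333, 1.3333, -0.3333).
‖u_2‖ = 1.4142, so e_2 = (0.2357, 0.9428, -0.2357).
Qᵀb = (-3.3333, -1.1785).
Back-substitute: x_2 = -1.1785/1.4142 = -0.8333.
x_1 = (-3.3333 − 1.0000·(-0.8333))/6.0000 = -0.4167.

x = (-0.4167, -0.8333)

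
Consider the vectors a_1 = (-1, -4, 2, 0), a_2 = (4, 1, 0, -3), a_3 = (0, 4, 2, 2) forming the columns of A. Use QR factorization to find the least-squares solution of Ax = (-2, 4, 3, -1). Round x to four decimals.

x = (0.1881, 0.0914, 0.9350)

a_1 = (-1, -4, 2, 0); ‖a_1‖ = 4.5826, so q_1 = (-0.2182, -0.8729, 0.4364, 0.0000).
q_1·a_2 = (-0.2182)·4 + (-0.8729)·1 + 0.4364·0 + 0.0000·(-3) = -1.7457.
u_2 = a_2 + 1.7457·q_1 = (3.6190, -0.5238, 0.7619, -3.0000).
‖u_2‖ = 4.7909, so q_2 = (0.7554, -0.1093, 0.1590, -0.6262).
q_1·a_3 = (-0.2182)·0 + (-0.8729)·4 + 0.4364·2 + 0.0000·2 = -2.6186; q_2·a_3 = 0.7554·0 + (-0.1093)·4 + 0.1590·2 + (-0.6262)·2 = -1.3717.
u_3 = a_3 + 2.6186·q_1 + 1.3717·q_2 = (0.4647, 1.5643, 3.3610, 1.1411).
‖u_3‖ = 3.9066, so q_3 = (0.1190, 0.4004, 0.8603, 0.2921).
Qᵀb = (-1.7457, -0.8449, 3.6527).
Back-substitute: x_3 = 3.6527/3.9066 = 0.9350.
x_2 = (-0.8449 + 1.3717·0.9350)/4.7909 = 0.0914.
x_1 = (-1.7457 + 1.7457·0.0914 + 2.6186·0.9350)/4.5826 = 0.1881.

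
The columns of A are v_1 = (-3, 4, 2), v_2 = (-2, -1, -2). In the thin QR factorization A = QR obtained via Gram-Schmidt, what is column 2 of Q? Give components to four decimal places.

e_1 = v_1/‖v_1‖ = (-3, 4, 2)/5.3852 = (-0.5571, 0.7428, 0.3714).
r_{12} = e_1·v_2 = -0.3714.
u_2 = v_2 + 0.3714·e_1 = (-2.2069, -0.7241, -1.8621).
‖u_2‖ = 2.9769, so e_2 = (-0.7413, -0.2433, -0.6255).

e_2 = (-0.7413, -0.2433, -0.6255)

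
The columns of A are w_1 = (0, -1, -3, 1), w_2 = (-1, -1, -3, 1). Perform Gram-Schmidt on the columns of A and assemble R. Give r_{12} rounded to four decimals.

r_{12} = 3.3166

e_1 = w_1/‖w_1‖ = (0, -1, -3, 1)/3.3166 = (0.0000, -0.3015, -0.9045, 0.3015).
r_{12} = e_1·w_2 = 3.3166.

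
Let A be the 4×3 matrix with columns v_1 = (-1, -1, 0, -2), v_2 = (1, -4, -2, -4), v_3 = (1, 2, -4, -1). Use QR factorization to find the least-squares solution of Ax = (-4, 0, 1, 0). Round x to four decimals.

v_1 = (-1, -1, 0, -2); ‖v_1‖ = 2.4495, so e_1 = (-0.4082, -0.4082, 0.0000, -0.8165).
e_1·v_2 = (-0.4082)·1 + (-0.4082)·(-4) + 0.0000·(-2) + (-0.8165)·(-4) = 4.4907.
u_2 = v_2 − 4.4907·e_1 = (2.8333, -2.1667, -2.0000, -0.3333).
‖u_2‖ = 4.1028, so e_2 = (0.6906, -0.5281, -0.4875, -0.0812).
e_1·v_3 = (-0.4082)·1 + (-0.4082)·2 + 0.0000·(-4) + (-0.8165)·(-1) = -0.4082; e_2·v_3 = 0.6906·1 + (-0.5281)·2 + (-0.4875)·(-4) + (-0.0812)·(-1) = 1.6655.
u_3 = v_3 + 0.4082·e_1 − 1.6655·e_2 = (-0.3168, 2.7129, -3.1881, -1.1980).
‖u_3‖ = 4.3657, so e_3 = (-0.0726, 0.6214, -0.7303, -0.2744).
Qᵀb = (1.6330, -3.2498, -0.4400).
Back-substitute: x_3 = -0.4400/4.3657 = -0.1008.
x_2 = (-3.2498 − 1.6655·(-0.1008))/4.1028 = -0.7512.
x_1 = (1.6330 − 4.4907·(-0.7512) + 0.4082·(-0.1008))/2.4495 = 2.0270.

x = (2.0270, -0.7512, -0.1008)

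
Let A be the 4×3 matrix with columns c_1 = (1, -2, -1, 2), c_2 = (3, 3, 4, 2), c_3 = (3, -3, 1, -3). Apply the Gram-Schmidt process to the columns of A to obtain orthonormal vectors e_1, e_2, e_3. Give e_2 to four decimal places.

c_1 = (1, -2, -1, 2); ‖c_1‖ = 3.1623, so e_1 = (0.3162, -0.6325, -0.3162, 0.6325).
e_1·c_2 = 0.3162·3 + (-0.6325)·3 + (-0.3162)·4 + 0.6325·2 = -0.9487.
u_2 = c_2 + 0.9487·e_1 = (3.3000, 2.4000, 3.7000, 2.6000).
‖u_2‖ = 6.0910, so e_2 = (0.5418, 0.3940, 0.6075, 0.4269).

e_2 = (0.5418, 0.3940, 0.6075, 0.4269)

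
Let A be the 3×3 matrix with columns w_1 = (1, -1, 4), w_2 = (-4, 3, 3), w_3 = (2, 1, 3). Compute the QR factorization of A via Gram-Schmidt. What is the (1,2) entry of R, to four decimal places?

r_{12} = 1.1785

w_1 = (1, -1, 4); ‖w_1‖ = 4.2426, so e_1 = (0.2357, -0.2357, 0.9428).
r_{12} = e_1·w_2 = 1.1785.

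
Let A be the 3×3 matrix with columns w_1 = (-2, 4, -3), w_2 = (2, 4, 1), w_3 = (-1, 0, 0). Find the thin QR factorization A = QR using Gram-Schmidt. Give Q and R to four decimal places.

Q = [[-0.3714, 0.6142, -0.6963], [0.7428, 0.6465, 0.1741], [-0.5571, 0.4526, 0.6963]], R = [[5.3852, 1.6713, 0.3714], [0.0000, 4.2670, -0.6142], [0.0000, 0.0000, 0.6963]]

w_1 = (-2, 4, -3); ‖w_1‖ = 5.3852, so e_1 = (-0.3714, 0.7428, -0.5571).
e_1·w_2 = (-0.3714)·2 + 0.7428·4 + (-0.5571)·1 = 1.6713.
u_2 = w_2 − 1.6713·e_1 = (2.6207, 2.7586, 1.9310).
‖u_2‖ = 4.2670, so e_2 = (0.6142, 0.6465, 0.4526).
e_1·w_3 = (-0.3714)·(-1) + 0.7428·0 + (-0.5571)·0 = 0.3714; e_2·w_3 = 0.6142·(-1) + 0.6465·0 + 0.4526·0 = -0.6142.
u_3 = w_3 − 0.3714·e_1 + 0.6142·e_2 = (-0.4848, 0.1212, 0.4848).
‖u_3‖ = 0.6963, so e_3 = (-0.6963, 0.1741, 0.6963).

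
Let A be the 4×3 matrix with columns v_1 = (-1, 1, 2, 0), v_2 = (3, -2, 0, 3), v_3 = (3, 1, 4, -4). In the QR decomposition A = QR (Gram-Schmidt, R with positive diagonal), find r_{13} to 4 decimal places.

r_{13} = 2.4495

e_1 = v_1/‖v_1‖ = (-1, 1, 2, 0)/2.4495 = (-0.4082, 0.4082, 0.8165, 0.0000).
r_{13} = e_1·v_3 = 2.4495.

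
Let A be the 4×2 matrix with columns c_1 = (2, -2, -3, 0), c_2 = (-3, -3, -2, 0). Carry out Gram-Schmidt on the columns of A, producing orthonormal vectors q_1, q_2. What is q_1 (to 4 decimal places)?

q_1 = (0.4851, -0.4851, -0.7276, 0.0000)

c_1 = (2, -2, -3, 0); ‖c_1‖ = 4.1231, so q_1 = (0.4851, -0.4851, -0.7276, 0.0000).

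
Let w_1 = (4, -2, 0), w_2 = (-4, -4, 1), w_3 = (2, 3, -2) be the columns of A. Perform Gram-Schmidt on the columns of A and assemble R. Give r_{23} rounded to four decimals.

r_{23} = -3.8835

w_1 = (4, -2, 0); ‖w_1‖ = 4.4721, so q_1 = (0.8944, -0.4472, 0.0000).
q_1·w_2 = 0.8944·(-4) + (-0.4472)·(-4) + 0.0000·1 = -1.7889.
u_2 = w_2 + 1.7889·q_1 = (-2.4000, -4.8000, 1.0000).
‖u_2‖ = 5.4589, so q_2 = (-0.4396, -0.8793, 0.1832).
r_{23} = q_2·w_3 = -3.8835.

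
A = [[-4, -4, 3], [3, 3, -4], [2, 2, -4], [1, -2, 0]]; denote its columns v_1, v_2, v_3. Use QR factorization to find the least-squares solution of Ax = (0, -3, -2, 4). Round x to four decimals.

x = (1.7657, -1.1172, 0.9939)

q_1 = v_1/‖v_1‖ = (-4, 3, 2, 1)/5.4772 = (-0.7303, 0.5477, 0.3651, 0.1826).
r_{12} = q_1·v_2 = 4.9295.
u_2 = v_2 − 4.9295·q_1 = (-0.4000, 0.3000, 0.2000, -2.9000).
‖u_2‖ = 2.9496, so q_2 = (-0.1356, 0.1017, 0.0678, -0.9832).
r_{13} = q_1·v_3 = -5.8424; r_{23} = q_2·v_3 = -1.0849.
u_3 = v_3 + 5.8424·q_1 + 1.0849·q_2 = (-1.4138, -0.6897, -1.7931, 0.0000).
‖u_3‖ = 2.3853, so q_3 = (-0.5927, -0.2891, -0.7517, 0.0000).
Qᵀb = (-1.6432, -4.3735, 2.3708).
Back-substitute: x_3 = 2.3708/2.3853 = 0.9939.
x_2 = (-4.3735 + 1.0849·0.9939)/2.9496 = -1.1172.
x_1 = (-1.6432 − 4.9295·(-1.1172) + 5.8424·0.9939)/5.4772 = 1.7657.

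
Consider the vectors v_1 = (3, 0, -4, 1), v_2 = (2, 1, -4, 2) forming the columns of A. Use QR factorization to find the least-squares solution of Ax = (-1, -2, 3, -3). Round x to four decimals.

x = (1.0541, -1.8919)

v_1 = (3, 0, -4, 1); ‖v_1‖ = 5.0990, so q_1 = (0.5883, 0.0000, -0.7845, 0.1961).
q_1·v_2 = 0.5883·2 + 0.0000·1 + (-0.7845)·(-4) + 0.1961·2 = 4.7068.
u_2 = v_2 − 4.7068·q_1 = (-0.7692, 1.0000, -0.3077, 1.0769).
‖u_2‖ = 1.6871, so q_2 = (-0.4560, 0.5927, -0.1824, 0.6383).
Qᵀb = (-3.5301, -3.1917).
Back-substitute: x_2 = -3.1917/1.6871 = -1.8919.
x_1 = (-3.5301 − 4.7068·(-1.8919))/5.0990 = 1.0541.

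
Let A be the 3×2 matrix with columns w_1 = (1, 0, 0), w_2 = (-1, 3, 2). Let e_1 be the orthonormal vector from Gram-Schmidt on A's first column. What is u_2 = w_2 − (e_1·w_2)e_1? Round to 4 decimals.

u_2 = (0.0000, 3.0000, 2.0000)

w_1 = (1, 0, 0); ‖w_1‖ = 1.0000, so e_1 = (1.0000, 0.0000, 0.0000).
e_1·w_2 = 1.0000·(-1) + 0.0000·3 + 0.0000·2 = -1.0000.
u_2 = w_2 + 1.0000·e_1 = (0.0000, 3.0000, 2.0000).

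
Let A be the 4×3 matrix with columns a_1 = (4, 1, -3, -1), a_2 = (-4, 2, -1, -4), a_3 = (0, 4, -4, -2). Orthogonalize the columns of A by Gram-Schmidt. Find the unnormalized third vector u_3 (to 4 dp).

u_3 = (-0.5895, 1.7495, -0.7537, 1.6526)

a_1 = (4, 1, -3, -1); ‖a_1‖ = 5.1962, so e_1 = (0.7698, 0.1925, -0.5774, -0.1925).
e_1·a_2 = 0.7698·(-4) + 0.1925·2 + (-0.5774)·(-1) + (-0.1925)·(-4) = -1.3472.
u_2 = a_2 + 1.3472·e_1 = (-2.9630, 2.2593, -1.7778, -4.2593).
‖u_2‖ = 5.9317, so e_2 = (-0.4995, 0.3809, -0.2997, -0.7180).
e_1·a_3 = 0.7698·0 + 0.1925·4 + (-0.5774)·(-4) + (-0.1925)·(-2) = 3.4641; e_2·a_3 = (-0.4995)·0 + 0.3809·4 + (-0.2997)·(-4) + (-0.7180)·(-2) = 4.1584.
u_3 = a_3 − 3.4641·e_1 − 4.1584·e_2 = (-0.5895, 1.7495, -0.7537, 1.6526).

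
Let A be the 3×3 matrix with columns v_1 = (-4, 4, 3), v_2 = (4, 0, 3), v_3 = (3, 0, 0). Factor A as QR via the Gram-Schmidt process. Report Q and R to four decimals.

v_1 = (-4, 4, 3); ‖v_1‖ = 6.4031, so q_1 = (-0.6247, 0.6247, 0.4685).
q_1·v_2 = (-0.6247)·4 + 0.6247·0 + 0.4685·3 = -1.0932.
u_2 = v_2 + 1.0932·q_1 = (3.3171, 0.6829, 3.5122).
‖u_2‖ = 4.8790, so q_2 = (0.6799, 0.1400, 0.7199).
q_1·v_3 = (-0.6247)·3 + 0.6247·0 + 0.4685·0 = -1.8741; q_2·v_3 = 0.6799·3 + 0.1400·0 + 0.7199·0 = 2.0396.
u_3 = v_3 + 1.8741·q_1 − 2.0396·q_2 = (0.4426, 0.8852, -0.5902).
‖u_3‖ = 1.1523, so q_3 = (0.3841, 0.7682, -0.5121).

Q = [[-0.6247, 0.6799, 0.3841], [0.6247, 0.1400, 0.7682], [0.4685, 0.7199, -0.5121]], R = [[6.4031, -1.0932, -1.8741], [0.0000, 4.8790, 2.0396], [0.0000, 0.0000, 1.1523]]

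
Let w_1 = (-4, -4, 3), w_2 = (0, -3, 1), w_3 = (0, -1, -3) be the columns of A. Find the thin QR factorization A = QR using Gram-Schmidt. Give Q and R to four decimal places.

Q = [[-0.6247, 0.6889, -0.3676], [-0.6247, -0.7234, -0.2941], [0.4685, -0.0459, -0.8823]], R = [[6.4031, 2.3426, -0.7809], [0.0000, 2.1242, 0.8612], [0.0000, 0.0000, 2.9409]]

w_1 = (-4, -4, 3); ‖w_1‖ = 6.4031, so q_1 = (-0.6247, -0.6247, 0.4685).
q_1·w_2 = (-0.6247)·0 + (-0.6247)·(-3) + 0.4685·1 = 2.3426.
u_2 = w_2 − 2.3426·q_1 = (1.4634, -1.5366, -0.0976).
‖u_2‖ = 2.1242, so q_2 = (0.6889, -0.7234, -0.0459).
q_1·w_3 = (-0.6247)·0 + (-0.6247)·(-1) + 0.4685·(-3) = -0.7809; q_2·w_3 = 0.6889·0 + (-0.7234)·(-1) + (-0.0459)·(-3) = 0.8612.
u_3 = w_3 + 0.7809·q_1 − 0.8612·q_2 = (-1.0811, -0.8649, -2.5946).
‖u_3‖ = 2.9409, so q_3 = (-0.3676, -0.2941, -0.8823).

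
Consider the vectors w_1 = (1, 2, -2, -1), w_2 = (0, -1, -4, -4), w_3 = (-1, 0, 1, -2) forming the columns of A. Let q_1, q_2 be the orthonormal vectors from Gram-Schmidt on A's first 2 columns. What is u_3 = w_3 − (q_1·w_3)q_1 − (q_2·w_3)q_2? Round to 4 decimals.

q_1 = w_1/‖w_1‖ = (1, 2, -2, -1)/3.1623 = (0.3162, 0.6325, -0.6325, -0.3162).
r_{12} = q_1·w_2 = 3.1623.
u_2 = w_2 − 3.1623·q_1 = (-1.0000, -3.0000, -2.0000, -3.0000).
‖u_2‖ = 4.7958, so q_2 = (-0.2085, -0.6255, -0.4170, -0.6255).
r_{13} = q_1·w_3 = -0.3162; r_{23} = q_2·w_3 = 1.0426.
u_3 = w_3 + 0.3162·q_1 − 1.0426·q_2 = (-0.6826, 0.8522, 1.2348, -1.4478).

u_3 = (-0.6826, 0.8522, 1.2348, -1.4478)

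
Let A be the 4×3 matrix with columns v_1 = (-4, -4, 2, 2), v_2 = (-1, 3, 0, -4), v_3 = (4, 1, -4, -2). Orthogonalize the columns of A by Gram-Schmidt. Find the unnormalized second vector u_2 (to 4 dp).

q_1 = v_1/‖v_1‖ = (-4, -4, 2, 2)/6.3246 = (-0.6325, -0.6325, 0.3162, 0.3162).
r_{12} = q_1·v_2 = -2.5298.
u_2 = v_2 + 2.5298·q_1 = (-2.6000, 1.4000, 0.8000, -3.2000).

u_2 = (-2.6000, 1.4000, 0.8000, -3.2000)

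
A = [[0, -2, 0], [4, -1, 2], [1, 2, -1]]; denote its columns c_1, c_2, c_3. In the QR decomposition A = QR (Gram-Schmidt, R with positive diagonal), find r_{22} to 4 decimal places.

c_1 = (0, 4, 1); ‖c_1‖ = 4.1231, so e_1 = (0.0000, 0.9701, 0.2425).
e_1·c_2 = 0.0000·(-2) + 0.9701·(-1) + 0.2425·2 = -0.4851.
u_2 = c_2 + 0.4851·e_1 = (-2.0000, -0.5294, 2.1176).
r_{22} = ‖u_2‖ = 2.9605.

r_{22} = 2.9605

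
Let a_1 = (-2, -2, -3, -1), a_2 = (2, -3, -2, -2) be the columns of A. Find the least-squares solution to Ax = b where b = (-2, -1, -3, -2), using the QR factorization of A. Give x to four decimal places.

a_1 = (-2, -2, -3, -1); ‖a_1‖ = 4.2426, so q_1 = (-0.4714, -0.4714, -0.7071, -0.2357).
q_1·a_2 = (-0.4714)·2 + (-0.4714)·(-3) + (-0.7071)·(-2) + (-0.2357)·(-2) = 2.3570.
u_2 = a_2 − 2.3570·q_1 = (3.1111, -1.8889, -0.3333, -1.4444).
‖u_2‖ = 3.9299, so q_2 = (0.7916, -0.4806, -0.0848, -0.3675).
Qᵀb = (4.0069, -0.1131).
Back-substitute: x_2 = -0.1131/3.9299 = -0.0288.
x_1 = (4.0069 − 2.3570·(-0.0288))/4.2426 = 0.9604.

x = (0.9604, -0.0288)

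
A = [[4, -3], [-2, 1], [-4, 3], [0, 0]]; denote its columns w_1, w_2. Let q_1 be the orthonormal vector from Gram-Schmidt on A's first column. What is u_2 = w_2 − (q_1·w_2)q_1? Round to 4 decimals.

u_2 = (-0.1111, -0.4444, 0.1111, 0.0000)

w_1 = (4, -2, -4, 0); ‖w_1‖ = 6.0000, so q_1 = (0.6667, -0.3333, -0.6667, 0.0000).
q_1·w_2 = 0.6667·(-3) + (-0.3333)·1 + (-0.6667)·3 + 0.0000·0 = -4.3333.
u_2 = w_2 + 4.3333·q_1 = (-0.1111, -0.4444, 0.1111, 0.0000).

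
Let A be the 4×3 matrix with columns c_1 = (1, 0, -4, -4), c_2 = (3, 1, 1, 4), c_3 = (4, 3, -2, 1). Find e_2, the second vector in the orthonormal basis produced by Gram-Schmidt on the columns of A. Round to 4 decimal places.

e_1 = c_1/‖c_1‖ = (1, 0, -4, -4)/5.7446 = (0.1741, 0.0000, -0.6963, -0.6963).
r_{12} = e_1·c_2 = -2.9593.
u_2 = c_2 + 2.9593·e_1 = (3.5152, 1.0000, -1.0606, 1.9394).
‖u_2‖ = 4.2711, so e_2 = (0.8230, 0.2341, -0.2483, 0.4541).

e_2 = (0.8230, 0.2341, -0.2483, 0.4541)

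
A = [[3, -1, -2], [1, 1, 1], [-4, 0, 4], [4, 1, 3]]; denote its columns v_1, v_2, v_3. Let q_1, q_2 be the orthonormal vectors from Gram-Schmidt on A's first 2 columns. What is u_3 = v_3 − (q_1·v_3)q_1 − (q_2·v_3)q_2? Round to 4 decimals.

u_3 = (1.1721, -0.8934, 2.7213, 2.0656)

v_1 = (3, 1, -4, 4); ‖v_1‖ = 6.4807, so q_1 = (0.4629, 0.1543, -0.6172, 0.6172).
q_1·v_2 = 0.4629·(-1) + 0.1543·1 + (-0.6172)·0 + 0.6172·1 = 0.3086.
u_2 = v_2 − 0.3086·q_1 = (-1.1429, 0.9524, 0.1905, 0.8095).
‖u_2‖ = 1.7043, so q_2 = (-0.6706, 0.5588, 0.1118, 0.4750).
q_1·v_3 = 0.4629·(-2) + 0.1543·1 + (-0.6172)·4 + 0.6172·3 = -1.3887; q_2·v_3 = (-0.6706)·(-2) + 0.5588·1 + 0.1118·4 + 0.4750·3 = 3.7719.
u_3 = v_3 + 1.3887·q_1 − 3.7719·q_2 = (1.1721, -0.8934, 2.7213, 2.0656).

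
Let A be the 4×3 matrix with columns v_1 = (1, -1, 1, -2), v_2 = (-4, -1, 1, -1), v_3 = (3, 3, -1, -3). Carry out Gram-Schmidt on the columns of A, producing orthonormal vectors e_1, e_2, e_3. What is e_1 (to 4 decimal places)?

v_1 = (1, -1, 1, -2); ‖v_1‖ = 2.6458, so e_1 = (0.3780, -0.3780, 0.3780, -0.7559).

e_1 = (0.3780, -0.3780, 0.3780, -0.7559)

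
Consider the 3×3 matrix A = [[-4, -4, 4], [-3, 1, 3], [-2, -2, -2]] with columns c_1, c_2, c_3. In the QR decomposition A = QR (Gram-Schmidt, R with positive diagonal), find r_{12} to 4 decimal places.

r_{12} = 3.1568

c_1 = (-4, -3, -2); ‖c_1‖ = 5.3852, so e_1 = (-0.7428, -0.5571, -0.3714).
r_{12} = e_1·c_2 = 3.1568.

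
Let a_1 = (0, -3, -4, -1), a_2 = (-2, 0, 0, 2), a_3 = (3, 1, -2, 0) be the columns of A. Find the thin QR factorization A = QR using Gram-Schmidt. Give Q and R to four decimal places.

Q = [[0.0000, -0.7140, 0.5223], [-0.5883, -0.0824, 0.4701], [-0.7845, -0.1098, -0.4831], [-0.1961, 0.6865, 0.5223]], R = [[5.0990, -0.3922, 0.9806], [0.0000, 2.8011, -2.0047], [0.0000, 0.0000, 3.0033]]

q_1 = a_1/‖a_1‖ = (0, -3, -4, -1)/5.0990 = (0.0000, -0.5883, -0.7845, -0.1961).
r_{12} = q_1·a_2 = -0.3922.
u_2 = a_2 + 0.3922·q_1 = (-2.0000, -0.2308, -0.3077, 1.9231).
‖u_2‖ = 2.8011, so q_2 = (-0.7140, -0.0824, -0.1098, 0.6865).
r_{13} = q_1·a_3 = 0.9806; r_{23} = q_2·a_3 = -2.0047.
u_3 = a_3 − 0.9806·q_1 + 2.0047·q_2 = (1.5686, 1.4118, -1.4510, 1.5686).
‖u_3‖ = 3.0033, so q_3 = (0.5223, 0.4701, -0.4831, 0.5223).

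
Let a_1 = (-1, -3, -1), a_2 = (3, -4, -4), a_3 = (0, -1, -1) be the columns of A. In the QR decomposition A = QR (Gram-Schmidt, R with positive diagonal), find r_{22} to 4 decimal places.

a_1 = (-1, -3, -1); ‖a_1‖ = 3.3166, so e_1 = (-0.3015, -0.9045, -0.3015).
e_1·a_2 = (-0.3015)·3 + (-0.9045)·(-4) + (-0.3015)·(-4) = 3.9196.
u_2 = a_2 − 3.9196·e_1 = (4.1818, -0.4545, -2.8182).
r_{22} = ‖u_2‖ = 5.0632.

r_{22} = 5.0632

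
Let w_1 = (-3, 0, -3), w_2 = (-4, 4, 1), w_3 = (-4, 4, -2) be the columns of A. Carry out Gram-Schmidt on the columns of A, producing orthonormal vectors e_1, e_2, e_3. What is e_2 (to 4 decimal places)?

e_1 = w_1/‖w_1‖ = (-3, 0, -3)/4.2426 = (-0.7071, 0.0000, -0.7071).
r_{12} = e_1·w_2 = 2.1213.
u_2 = w_2 − 2.1213·e_1 = (-2.5000, 4.0000, 2.5000).
‖u_2‖ = 5.3385, so e_2 = (-0.4683, 0.7493, 0.4683).

e_2 = (-0.4683, 0.7493, 0.4683)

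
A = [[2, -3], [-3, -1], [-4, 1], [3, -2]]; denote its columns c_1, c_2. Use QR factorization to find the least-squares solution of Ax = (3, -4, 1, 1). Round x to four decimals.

x = (0.4414, -0.0175)

c_1 = (2, -3, -4, 3); ‖c_1‖ = 6.1644, so q_1 = (0.3244, -0.4867, -0.6489, 0.4867).
q_1·c_2 = 0.3244·(-3) + (-0.4867)·(-1) + (-0.6489)·1 + 0.4867·(-2) = -2.1089.
u_2 = c_2 + 2.1089·q_1 = (-2.3158, -2.0263, -0.3684, -0.9737).
‖u_2‖ = 3.2485, so q_2 = (-0.7129, -0.6238, -0.1134, -0.2997).
Qᵀb = (2.7578, -0.0567).
Back-substitute: x_2 = -0.0567/3.2485 = -0.0175.
x_1 = (2.7578 + 2.1089·(-0.0175))/6.1644 = 0.4414.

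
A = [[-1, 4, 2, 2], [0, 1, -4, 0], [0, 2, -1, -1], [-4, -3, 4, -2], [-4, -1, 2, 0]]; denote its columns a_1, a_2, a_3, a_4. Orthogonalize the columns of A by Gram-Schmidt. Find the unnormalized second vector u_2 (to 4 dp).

u_2 = (4.3636, 1.0000, 2.0000, -1.5455, 0.4545)

a_1 = (-1, 0, 0, -4, -4); ‖a_1‖ = 5.7446, so e_1 = (-0.1741, 0.0000, 0.0000, -0.6963, -0.6963).
e_1·a_2 = (-0.1741)·4 + 0.0000·1 + 0.0000·2 + (-0.6963)·(-3) + (-0.6963)·(-1) = 2.0889.
u_2 = a_2 − 2.0889·e_1 = (4.3636, 1.0000, 2.0000, -1.5455, 0.4545).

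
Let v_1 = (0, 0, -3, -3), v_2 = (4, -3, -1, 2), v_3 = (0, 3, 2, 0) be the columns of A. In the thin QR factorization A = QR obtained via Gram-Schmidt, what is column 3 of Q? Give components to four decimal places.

v_1 = (0, 0, -3, -3); ‖v_1‖ = 4.2426, so q_1 = (0.0000, 0.0000, -0.7071, -0.7071).
q_1·v_2 = 0.0000·4 + 0.0000·(-3) + (-0.7071)·(-1) + (-0.7071)·2 = -0.7071.
u_2 = v_2 + 0.7071·q_1 = (4.0000, -3.0000, -1.5000, 1.5000).
‖u_2‖ = 5.4314, so q_2 = (0.7365, -0.5523, -0.2762, 0.2762).
q_1·v_3 = 0.0000·0 + 0.0000·3 + (-0.7071)·2 + (-0.7071)·0 = -1.4142; q_2·v_3 = 0.7365·0 + (-0.5523)·3 + (-0.2762)·2 + 0.2762·0 = -2.2094.
u_3 = v_3 + 1.4142·q_1 + 2.2094·q_2 = (1.6271, 1.7797, 0.3898, -0.3898).
‖u_3‖ = 2.4736, so q_3 = (0.6578, 0.7195, 0.1576, -0.1576).

q_3 = (0.6578, 0.7195, 0.1576, -0.1576)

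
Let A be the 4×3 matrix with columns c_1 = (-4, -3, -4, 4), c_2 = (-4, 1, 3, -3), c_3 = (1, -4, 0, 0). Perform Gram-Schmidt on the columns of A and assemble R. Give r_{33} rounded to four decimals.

r_{33} = 3.8222

c_1 = (-4, -3, -4, 4); ‖c_1‖ = 7.5498, so q_1 = (-0.5298, -0.3974, -0.5298, 0.5298).
q_1·c_2 = (-0.5298)·(-4) + (-0.3974)·1 + (-0.5298)·3 + 0.5298·(-3) = -1.4570.
u_2 = c_2 + 1.4570·q_1 = (-4.7719, 0.4211, 2.2281, -2.2281).
‖u_2‖ = 5.7339, so q_2 = (-0.8322, 0.0734, 0.3886, -0.3886).
q_1·c_3 = (-0.5298)·1 + (-0.3974)·(-4) + (-0.5298)·0 + 0.5298·0 = 1.0596; q_2·c_3 = (-0.8322)·1 + 0.0734·(-4) + 0.3886·0 + (-0.3886)·0 = -1.1260.
u_3 = c_3 − 1.0596·q_1 + 1.1260·q_2 = (0.6243, -3.4963, 0.9989, -0.9989).
r_{33} = ‖u_3‖ = 3.8222.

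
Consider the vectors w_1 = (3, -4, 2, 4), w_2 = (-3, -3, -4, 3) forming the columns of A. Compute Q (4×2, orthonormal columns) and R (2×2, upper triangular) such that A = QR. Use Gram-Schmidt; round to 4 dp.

w_1 = (3, -4, 2, 4); ‖w_1‖ = 6.7082, so e_1 = (0.4472, -0.5963, 0.2981, 0.5963).
e_1·w_2 = 0.4472·(-3) + (-0.5963)·(-3) + 0.2981·(-4) + 0.5963·3 = 1.0435.
u_2 = w_2 − 1.0435·e_1 = (-3.4667, -2.3778, -4.3111, 2.3778).
‖u_2‖ = 6.4739, so e_2 = (-0.5355, -0.3673, -0.6659, 0.3673).

Q = [[0.4472, -0.5355], [-0.5963, -0.3673], [0.2981, -0.6659], [0.5963, 0.3673]], R = [[6.7082, 1.0435], [0.0000, 6.4739]]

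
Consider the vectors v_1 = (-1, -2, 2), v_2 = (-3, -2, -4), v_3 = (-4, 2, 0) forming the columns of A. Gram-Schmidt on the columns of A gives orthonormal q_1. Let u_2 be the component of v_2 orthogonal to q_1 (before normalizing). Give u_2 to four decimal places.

u_2 = (-3.1111, -2.2222, -3.7778)

q_1 = v_1/‖v_1‖ = (-1, -2, 2)/3.0000 = (-0.3333, -0.6667, 0.6667).
r_{12} = q_1·v_2 = -0.3333.
u_2 = v_2 + 0.3333·q_1 = (-3.1111, -2.2222, -3.7778).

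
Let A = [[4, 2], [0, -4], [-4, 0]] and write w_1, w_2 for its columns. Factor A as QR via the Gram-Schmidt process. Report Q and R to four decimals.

Q = [[0.7071, 0.2357], [0.0000, -0.9428], [-0.7071, 0.2357]], R = [[5.6569, 1.4142], [0.0000, 4.2426]]

e_1 = w_1/‖w_1‖ = (4, 0, -4)/5.6569 = (0.7071, 0.0000, -0.7071).
r_{12} = e_1·w_2 = 1.4142.
u_2 = w_2 − 1.4142·e_1 = (1.0000, -4.0000, 1.0000).
‖u_2‖ = 4.2426, so e_2 = (0.2357, -0.9428, 0.2357).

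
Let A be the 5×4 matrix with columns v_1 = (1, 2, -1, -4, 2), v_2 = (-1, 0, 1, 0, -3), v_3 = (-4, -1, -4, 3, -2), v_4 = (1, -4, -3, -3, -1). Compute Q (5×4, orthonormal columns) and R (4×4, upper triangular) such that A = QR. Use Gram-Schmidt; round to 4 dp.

Q = [[0.1961, -0.2369, -0.5649, 0.3050], [0.3922, 0.2106, 0.0607, -0.8156], [-0.1961, 0.2369, -0.8170, -0.2742], [-0.7845, -0.4212, 0.0514, -0.3596], [0.3922, -0.8161, -0.0840, -0.1930]], R = [[5.0990, -1.5689, -3.5301, 1.1767], [0.0000, 2.9221, 0.1579, 0.2896], [0.0000, 0.0000, 5.7891, 1.5733], [0.0000, 0.0000, 0.0000, 5.6618]]

q_1 = v_1/‖v_1‖ = (1, 2, -1, -4, 2)/5.0990 = (0.1961, 0.3922, -0.1961, -0.7845, 0.3922).
r_{12} = q_1·v_2 = -1.5689.
u_2 = v_2 + 1.5689·q_1 = (-0.6923, 0.6154, 0.6923, -1.2308, -2.3846).
‖u_2‖ = 2.9221, so q_2 = (-0.2369, 0.2106, 0.2369, -0.4212, -0.8161).
r_{13} = q_1·v_3 = -3.5301; r_{23} = q_2·v_3 = 0.1579.
u_3 = v_3 + 3.5301·q_1 − 0.1579·q_2 = (-3.2703, 0.3514, -4.7297, 0.2973, -0.4865).
‖u_3‖ = 5.7891, so q_3 = (-0.5649, 0.0607, -0.8170, 0.0514, -0.0840).
r_{14} = q_1·v_4 = 1.1767; r_{24} = q_2·v_4 = 0.2896; r_{34} = q_3·v_4 = 1.5733.
u_4 = v_4 − 1.1767·q_1 − 0.2896·q_2 − 1.5733·q_3 = (1.7266, -4.6180, -1.5524, -2.0358, -1.0930).
‖u_4‖ = 5.6618, so q_4 = (0.3050, -0.8156, -0.2742, -0.3596, -0.1930).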